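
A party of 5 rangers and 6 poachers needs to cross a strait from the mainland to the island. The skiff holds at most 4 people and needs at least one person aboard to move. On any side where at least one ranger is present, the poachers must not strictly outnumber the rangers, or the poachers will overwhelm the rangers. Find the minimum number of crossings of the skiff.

The poachers already outnumber the rangers at the mainland before anyone moves, so the starting position itself is disallowed.

impossible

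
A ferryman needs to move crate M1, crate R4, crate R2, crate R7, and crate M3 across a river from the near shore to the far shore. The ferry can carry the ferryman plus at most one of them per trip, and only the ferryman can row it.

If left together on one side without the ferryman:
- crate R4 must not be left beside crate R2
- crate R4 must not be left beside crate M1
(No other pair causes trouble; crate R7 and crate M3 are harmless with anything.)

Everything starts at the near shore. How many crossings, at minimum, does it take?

11

Counting alone: the ferryman can take at most 1 across per trip to the far shore, so moving all 5 needs at least 5 loaded trips out, with a return between consecutive ones — at least 9 crossings.
The safety rule pushes this higher. Following every safe sequence of crossings, the most of the 5 that can be at the far shore as the ferry arrives there on crossing 9 is 4 — never all 5.
So no plan with fewer than 11 crossings exists, and this one achieves 11:
1. Ferryman goes to the far shore with crate R4.  [the near shore: crate M1, crate M3, crate R2, crate R7 | the far shore: crate R4]
2. Ferryman goes back to the near shore alone.  [the near shore: crate M1, crate M3, crate R2, crate R7 | the far shore: crate R4]
3. Ferryman goes to the far shore with crate M1.  [the near shore: crate M3, crate R2, crate R7 | the far shore: crate M1, crate R4]
4. Ferryman goes back to the near shore with crate R4.  [the near shore: crate M3, crate R2, crate R4, crate R7 | the far shore: crate M1]
5. Ferryman goes to the far shore with crate R2.  [the near shore: crate M3, crate R4, crate R7 | the far shore: crate M1, crate R2]
6. Ferryman goes back to the near shore alone.  [the near shore: crate M3, crate R4, crate R7 | the far shore: crate M1, crate R2]
7. Ferryman goes to the far shore with crate R7.  [the near shore: crate M3, crate R4 | the far shore: crate M1, crate R2, crate R7]
8. Ferryman goes back to the near shore alone.  [the near shore: crate M3, crate R4 | the far shore: crate M1, crate R2, crate R7]
9. Ferryman goes to the far shore with crate M3.  [the near shore: crate R4 | the far shore: crate M1, crate M3, crate R2, crate R7]
10. Ferryman goes back to the near shore alone.  [the near shore: crate R4 | the far shore: crate M1, crate M3, crate R2, crate R7]
11. Ferryman goes to the far shore with crate R4.  [the near shore: — | the far shore: crate M1, crate M3, crate R2, crate R4, crate R7]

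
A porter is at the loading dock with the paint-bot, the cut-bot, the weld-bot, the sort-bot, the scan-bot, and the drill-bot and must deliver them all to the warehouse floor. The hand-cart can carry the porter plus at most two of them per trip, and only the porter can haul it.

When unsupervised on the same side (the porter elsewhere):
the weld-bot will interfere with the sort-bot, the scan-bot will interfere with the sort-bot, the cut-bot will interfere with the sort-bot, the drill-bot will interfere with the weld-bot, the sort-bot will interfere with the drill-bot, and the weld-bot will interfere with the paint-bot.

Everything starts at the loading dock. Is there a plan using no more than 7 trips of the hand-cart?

Counting alone: the porter can take at most 2 across per trip to the warehouse floor, so moving all 6 needs at least 3 loaded trips out, with a return between consecutive ones — at least 5 crossings.
The safety rule pushes this higher. Following every safe sequence of crossings, the most of the 6 that can be at the warehouse floor as the hand-cart arrives there on crossings 5, 7 is 4, 5 respectively — never all 6.
So the move cannot be finished within 7 crossings. (The shortest complete plan takes 9:)
1. Porter goes to the warehouse floor with the sort-bot and the weld-bot.  [the loading dock: the cut-bot, the drill-bot, the paint-bot, the scan-bot | the warehouse floor: the sort-bot, the weld-bot]
2. Porter goes back to the loading dock with the weld-bot.  [the loading dock: the cut-bot, the drill-bot, the paint-bot, the scan-bot, the weld-bot | the warehouse floor: the sort-bot]
3. Porter goes to the warehouse floor with the paint-bot and the weld-bot.  [the loading dock: the cut-bot, the drill-bot, the scan-bot | the warehouse floor: the paint-bot, the sort-bot, the weld-bot]
4. Porter goes back to the loading dock with the weld-bot.  [the loading dock: the cut-bot, the drill-bot, the scan-bot, the weld-bot | the warehouse floor: the paint-bot, the sort-bot]
5. Porter goes to the warehouse floor with the cut-bot and the drill-bot.  [the loading dock: the scan-bot, the weld-bot | the warehouse floor: the cut-bot, the drill-bot, the paint-bot, the sort-bot]
6. Porter goes back to the loading dock with the sort-bot.  [the loading dock: the scan-bot, the sort-bot, the weld-bot | the warehouse floor: the cut-bot, the drill-bot, the paint-bot]
7. Porter goes to the warehouse floor with the scan-bot and the weld-bot.  [the loading dock: the sort-bot | the warehouse floor: the cut-bot, the drill-bot, the paint-bot, the scan-bot, the weld-bot]
8. Porter goes back to the loading dock with the weld-bot.  [the loading dock: the sort-bot, the weld-bot | the warehouse floor: the cut-bot, the drill-bot, the paint-bot, the scan-bot]
9. Porter goes to the warehouse floor with the sort-bot and the weld-bot.  [the loading dock: — | the warehouse floor: the cut-bot, the drill-bot, the paint-bot, the scan-bot, the sort-bot, the weld-bot]

No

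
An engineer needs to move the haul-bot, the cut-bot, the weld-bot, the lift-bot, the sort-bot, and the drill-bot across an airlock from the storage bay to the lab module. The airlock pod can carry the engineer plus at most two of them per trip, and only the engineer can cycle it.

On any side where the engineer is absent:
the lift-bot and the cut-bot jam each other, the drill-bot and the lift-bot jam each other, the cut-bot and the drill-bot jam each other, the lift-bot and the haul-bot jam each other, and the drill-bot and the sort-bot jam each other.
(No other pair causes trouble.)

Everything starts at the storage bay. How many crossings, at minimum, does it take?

9

Counting alone: the engineer can take at most 2 across per trip to the lab module, so moving all 6 needs at least 3 loaded trips out, with a return between consecutive ones — at least 5 crossings.
The safety rule pushes this higher. Following every safe sequence of crossings, the most of the 6 that can be at the lab module as the airlock pod arrives there on crossings 5, 7 is 4, 5 respectively — never all 6.
So no plan with fewer than 9 crossings exists, and this one achieves 9:
1. Engineer goes to the lab module with the drill-bot and the lift-bot.  [the storage bay: the cut-bot, the haul-bot, the sort-bot, the weld-bot | the lab module: the drill-bot, the lift-bot]
2. Engineer goes back to the storage bay with the lift-bot.  [the storage bay: the cut-bot, the haul-bot, the lift-bot, the sort-bot, the weld-bot | the lab module: the drill-bot]
3. Engineer goes to the lab module with the cut-bot and the haul-bot.  [the storage bay: the lift-bot, the sort-bot, the weld-bot | the lab module: the cut-bot, the drill-bot, the haul-bot]
4. Engineer goes back to the storage bay with the cut-bot.  [the storage bay: the cut-bot, the lift-bot, the sort-bot, the weld-bot | the lab module: the drill-bot, the haul-bot]
5. Engineer goes to the lab module with the cut-bot and the weld-bot.  [the storage bay: the lift-bot, the sort-bot | the lab module: the cut-bot, the drill-bot, the haul-bot, the weld-bot]
6. Engineer goes back to the storage bay with the cut-bot.  [the storage bay: the cut-bot, the lift-bot, the sort-bot | the lab module: the drill-bot, the haul-bot, the weld-bot]
7. Engineer goes to the lab module with the cut-bot and the sort-bot.  [the storage bay: the lift-bot | the lab module: the cut-bot, the drill-bot, the haul-bot, the sort-bot, the weld-bot]
8. Engineer goes back to the storage bay with the drill-bot.  [the storage bay: the drill-bot, the lift-bot | the lab module: the cut-bot, the haul-bot, the sort-bot, the weld-bot]
9. Engineer goes to the lab module with the drill-bot and the lift-bot.  [the storage bay: — | the lab module: the cut-bot, the drill-bot, the haul-bot, the lift-bot, the sort-bot, the weld-bot]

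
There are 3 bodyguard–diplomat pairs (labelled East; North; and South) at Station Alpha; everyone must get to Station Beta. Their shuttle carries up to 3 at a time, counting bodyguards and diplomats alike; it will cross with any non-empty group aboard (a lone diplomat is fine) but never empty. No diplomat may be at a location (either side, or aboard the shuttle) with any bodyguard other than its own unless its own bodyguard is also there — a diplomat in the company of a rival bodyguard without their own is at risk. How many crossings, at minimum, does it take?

Counting alone: each trip to Station Beta takes at most 3 across and each return brings at least 1 back, so after t trips out (and t−1 returns) at most 3t − (t−1) of the 6 are across; that first reaches 6 at t = 3, so at least 5 crossings are needed.
The plan below uses exactly 5 crossings, so it is optimal:
1. bodyguard East and diplomat East cross → Station Beta.
2. bodyguard East crosses ← Station Alpha.
3. bodyguard East, bodyguard North, and bodyguard South cross → Station Beta.
4. diplomat East crosses ← Station Alpha.
5. diplomat East, diplomat North, and diplomat South cross → Station Beta.

5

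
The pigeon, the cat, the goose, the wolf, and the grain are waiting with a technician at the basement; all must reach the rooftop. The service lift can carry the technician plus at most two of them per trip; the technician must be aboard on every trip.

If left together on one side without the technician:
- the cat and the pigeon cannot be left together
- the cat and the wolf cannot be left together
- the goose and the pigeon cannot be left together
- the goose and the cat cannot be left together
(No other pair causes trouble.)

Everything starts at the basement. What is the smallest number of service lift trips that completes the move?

Counting alone: the technician can take at most 2 across per trip to the rooftop, so moving all 5 needs at least 3 loaded trips out, with a return between consecutive ones — at least 5 crossings.
The safety rule pushes this higher. Following every safe sequence of crossings, the most of the 5 that can be at the rooftop as the service lift arrives there on crossing 5 is 4 — never all 5.
So no plan with fewer than 7 crossings exists, and this one achieves 7:
1. Technician goes to the rooftop with the cat and the pigeon.
2. Technician goes back to the basement with the pigeon.
3. Technician goes to the rooftop with the pigeon and the wolf.
4. Technician goes back to the basement with the cat.
5. Technician goes to the rooftop with the cat and the grain.
6. Technician goes back to the basement with the cat.
7. Technician goes to the rooftop with the cat and the goose.

7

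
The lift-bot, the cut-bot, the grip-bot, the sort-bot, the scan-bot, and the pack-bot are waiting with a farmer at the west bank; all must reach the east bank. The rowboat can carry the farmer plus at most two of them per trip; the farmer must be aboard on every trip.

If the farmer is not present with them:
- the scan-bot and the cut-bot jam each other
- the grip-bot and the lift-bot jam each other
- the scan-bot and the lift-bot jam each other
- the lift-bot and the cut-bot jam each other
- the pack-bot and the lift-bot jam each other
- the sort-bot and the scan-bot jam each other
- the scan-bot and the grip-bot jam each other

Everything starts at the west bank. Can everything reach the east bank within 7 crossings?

Counting alone: the farmer can take at most 2 across per trip to the east bank, so moving all 6 needs at least 3 loaded trips out, with a return between consecutive ones — at least 5 crossings.
The safety rule pushes this higher. Following every safe sequence of crossings, the most of the 6 that can be at the east bank as the rowboat arrives there on crossings 5, 7 is 4, 5 respectively — never all 6.
So the move cannot be finished within 7 crossings. (The shortest complete plan takes 9:)
1. Farmer goes to the east bank with the lift-bot and the scan-bot.
2. Farmer goes back to the west bank with the lift-bot.
3. Farmer goes to the east bank with the lift-bot and the sort-bot.
4. Farmer goes back to the west bank with the scan-bot.
5. Farmer goes to the east bank with the cut-bot and the grip-bot.
6. Farmer goes back to the west bank with the lift-bot.
7. Farmer goes to the east bank with the lift-bot and the pack-bot.
8. Farmer goes back to the west bank with the lift-bot.
9. Farmer goes to the east bank with the lift-bot and the scan-bot.

No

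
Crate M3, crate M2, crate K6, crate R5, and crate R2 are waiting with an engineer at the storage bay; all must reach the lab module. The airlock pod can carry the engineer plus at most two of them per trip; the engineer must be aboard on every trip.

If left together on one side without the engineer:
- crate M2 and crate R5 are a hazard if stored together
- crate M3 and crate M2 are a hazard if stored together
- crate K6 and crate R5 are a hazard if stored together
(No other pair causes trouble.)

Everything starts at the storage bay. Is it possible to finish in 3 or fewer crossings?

No

Counting alone: the engineer can take at most 2 across per trip to the lab module, so moving all 5 needs at least 3 loaded trips out, with a return between consecutive ones — at least 5 crossings.
Since 3 < 5, 3 crossings cannot be enough. (The shortest complete plan in fact takes 5:)
1. Engineer goes to the lab module with crate M3 and crate R5.  [the storage bay: crate K6, crate M2, crate R2 | the lab module: crate M3, crate R5]
2. Engineer goes back to the storage bay alone.  [the storage bay: crate K6, crate M2, crate R2 | the lab module: crate M3, crate R5]
3. Engineer goes to the lab module with crate R2.  [the storage bay: crate K6, crate M2 | the lab module: crate M3, crate R2, crate R5]
4. Engineer goes back to the storage bay alone.  [the storage bay: crate K6, crate M2 | the lab module: crate M3, crate R2, crate R5]
5. Engineer goes to the lab module with crate K6 and crate M2.  [the storage bay: — | the lab module: crate K6, crate M2, crate M3, crate R2, crate R5]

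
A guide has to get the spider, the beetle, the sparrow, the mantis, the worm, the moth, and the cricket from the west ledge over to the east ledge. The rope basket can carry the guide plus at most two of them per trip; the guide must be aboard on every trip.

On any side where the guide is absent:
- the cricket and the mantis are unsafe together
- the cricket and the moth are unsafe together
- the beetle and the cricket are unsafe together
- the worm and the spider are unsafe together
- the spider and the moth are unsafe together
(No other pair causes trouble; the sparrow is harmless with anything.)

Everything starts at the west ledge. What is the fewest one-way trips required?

9

Counting alone: the guide can take at most 2 across per trip to the east ledge, so moving all 7 needs at least 4 loaded trips out, with a return between consecutive ones — at least 7 crossings.
The safety rule pushes this higher. Following every safe sequence of crossings, the most of the 7 that can be at the east ledge as the rope basket arrives there on crossing 7 is 6 — never all 7.
So no plan with fewer than 9 crossings exists, and this one achieves 9:
1. Guide goes to the east ledge with the cricket and the spider.  [the west ledge: the beetle, the mantis, the moth, the sparrow, the worm | the east ledge: the cricket, the spider]
2. Guide goes back to the west ledge alone.  [the west ledge: the beetle, the mantis, the moth, the sparrow, the worm | the east ledge: the cricket, the spider]
3. Guide goes to the east ledge with the beetle.  [the west ledge: the mantis, the moth, the sparrow, the worm | the east ledge: the beetle, the cricket, the spider]
4. Guide goes back to the west ledge with the cricket.  [the west ledge: the cricket, the mantis, the moth, the sparrow, the worm | the east ledge: the beetle, the spider]
5. Guide goes to the east ledge with the mantis and the moth.  [the west ledge: the cricket, the sparrow, the worm | the east ledge: the beetle, the mantis, the moth, the spider]
6. Guide goes back to the west ledge with the spider.  [the west ledge: the cricket, the sparrow, the spider, the worm | the east ledge: the beetle, the mantis, the moth]
7. Guide goes to the east ledge with the sparrow and the worm.  [the west ledge: the cricket, the spider | the east ledge: the beetle, the mantis, the moth, the sparrow, the worm]
8. Guide goes back to the west ledge alone.  [the west ledge: the cricket, the spider | the east ledge: the beetle, the mantis, the moth, the sparrow, the worm]
9. Guide goes to the east ledge with the cricket and the spider.  [the west ledge: — | the east ledge: the beetle, the cricket, the mantis, the moth, the sparrow, the spider, the worm]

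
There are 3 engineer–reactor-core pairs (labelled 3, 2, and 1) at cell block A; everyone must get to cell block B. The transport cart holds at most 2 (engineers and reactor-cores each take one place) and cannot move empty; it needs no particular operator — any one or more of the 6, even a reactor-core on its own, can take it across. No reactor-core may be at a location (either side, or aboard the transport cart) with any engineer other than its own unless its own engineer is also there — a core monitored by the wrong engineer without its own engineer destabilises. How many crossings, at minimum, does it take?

11

Counting alone: each trip to cell block B takes at most 2 across and each return brings at least 1 back, so after t trips out (and t−1 returns) at most 2t − (t−1) of the 6 are across; that first reaches 6 at t = 5, so at least 9 crossings are needed.
The safety rule pushes this higher. Following every safe sequence of crossings, the most of the 6 that can be at cell block B as the transport cart arrives there on crossing 9 is 5 — never all 6.
So no plan with fewer than 11 crossings exists, and this one achieves 11:
1. engineer 3 and reactor-core 3 cross → cell block B.
2. engineer 3 crosses ← cell block A.
3. reactor-core 1 and reactor-core 2 cross → cell block B.
4. reactor-core 3 crosses ← cell block A.
5. engineer 1 and engineer 2 cross → cell block B.
6. engineer 2 and reactor-core 2 cross ← cell block A.
7. engineer 2 and engineer 3 cross → cell block B.
8. reactor-core 1 crosses ← cell block A.
9. reactor-core 2 and reactor-core 3 cross → cell block B.
10. engineer 1 crosses ← cell block A.
11. engineer 1 and reactor-core 1 cross → cell block B.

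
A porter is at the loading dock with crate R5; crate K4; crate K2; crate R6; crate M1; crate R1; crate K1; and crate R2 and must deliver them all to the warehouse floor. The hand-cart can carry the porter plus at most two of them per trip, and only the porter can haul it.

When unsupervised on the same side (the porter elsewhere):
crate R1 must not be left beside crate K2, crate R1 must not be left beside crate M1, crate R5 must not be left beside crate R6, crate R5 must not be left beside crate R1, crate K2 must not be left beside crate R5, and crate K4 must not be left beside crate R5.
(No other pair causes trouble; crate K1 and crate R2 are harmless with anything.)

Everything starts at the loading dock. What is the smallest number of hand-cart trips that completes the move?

13

Counting alone: the porter can take at most 2 across per trip to the warehouse floor, so moving all 8 needs at least 4 loaded trips out, with a return between consecutive ones — at least 7 crossings.
The safety rule pushes this higher. Following every safe sequence of crossings, the most of the 8 that can be at the warehouse floor as the hand-cart arrives there on crossings 7, 9, 11 is 5, 6, 7 respectively — never all 8.
So no plan with fewer than 13 crossings exists, and this one achieves 13:
1. Porter goes to the warehouse floor with crate R1 and crate R5.
2. Porter goes back to the loading dock with crate R5.
3. Porter goes to the warehouse floor with crate K4 and crate R5.
4. Porter goes back to the loading dock with crate R5.
5. Porter goes to the warehouse floor with crate R5 and crate R6.
6. Porter goes back to the loading dock with crate R5.
7. Porter goes to the warehouse floor with crate K1 and crate R5.
8. Porter goes back to the loading dock with crate R5.
9. Porter goes to the warehouse floor with crate R2 and crate R5.
10. Porter goes back to the loading dock with crate R5.
11. Porter goes to the warehouse floor with crate K2 and crate M1.
12. Porter goes back to the loading dock with crate R1.
13. Porter goes to the warehouse floor with crate R1 and crate R5.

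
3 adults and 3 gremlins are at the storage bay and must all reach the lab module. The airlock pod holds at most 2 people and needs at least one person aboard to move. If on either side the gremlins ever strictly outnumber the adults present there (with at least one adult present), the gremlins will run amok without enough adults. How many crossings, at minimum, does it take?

Counting alone: each trip to the lab module takes at most 2 across and each return brings at least 1 back, so after t trips out (and t−1 returns) at most 2t − (t−1) of the 6 are across; that first reaches 6 at t = 5, so at least 9 crossings are needed.
The safety rule pushes this higher. Following every safe sequence of crossings, the most of the 6 that can be at the lab module as the airlock pod arrives there on crossing 9 is 5 — never all 6.
So no plan with fewer than 11 crossings exists, and this one achieves 11:
1. 2 gremlins → the lab module.  (the storage bay: 3A 1G; the lab module: 0A 2G)
2. 1 gremlin ← the storage bay.  (the storage bay: 3A 2G; the lab module: 0A 1G)
3. 2 gremlins → the lab module.  (the storage bay: 3A 0G; the lab module: 0A 3G)
4. 1 gremlin ← the storage bay.  (the storage bay: 3A 1G; the lab module: 0A 2G)
5. 2 adults → the lab module.  (the storage bay: 1A 1G; the lab module: 2A 2G)
6. 1 adult and 1 gremlin ← the storage bay.  (the storage bay: 2A 2G; the lab module: 1A 1G)
7. 2 adults → the lab module.  (the storage bay: 0A 2G; the lab module: 3A 1G)
8. 1 gremlin ← the storage bay.  (the storage bay: 0A 3G; the lab module: 3A 0G)
9. 2 gremlins → the lab module.  (the storage bay: 0A 1G; the lab module: 3A 2G)
10. 1 gremlin ← the storage bay.  (the storage bay: 0A 2G; the lab module: 3A 1G)
11. 2 gremlins → the lab module.  (the storage bay: 0A 0G; the lab module: 3A 3G)

11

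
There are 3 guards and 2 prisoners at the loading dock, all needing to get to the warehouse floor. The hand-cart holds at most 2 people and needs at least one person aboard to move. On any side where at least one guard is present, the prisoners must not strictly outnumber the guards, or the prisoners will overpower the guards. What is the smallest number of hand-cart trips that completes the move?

Counting alone: each trip to the warehouse floor takes at most 2 across and each return brings at least 1 back, so after t trips out (and t−1 returns) at most 2t − (t−1) of the 5 are across; that first reaches 5 at t = 4, so at least 7 crossings are needed.
The plan below uses exactly 7 crossings, so it is optimal:
1. 2 prisoners → the warehouse floor.  (the loading dock: 3G 0P; the warehouse floor: 0G 2P)
2. 1 prisoner ← the loading dock.  (the loading dock: 3G 1P; the warehouse floor: 0G 1P)
3. 2 guards → the warehouse floor.  (the loading dock: 1G 1P; the warehouse floor: 2G 1P)
4. 1 guard ← the loading dock.  (the loading dock: 2G 1P; the warehouse floor: 1G 1P)
5. 1 guard and 1 prisoner → the warehouse floor.  (the loading dock: 1G 0P; the warehouse floor: 2G 2P)
6. 1 prisoner ← the loading dock.  (the loading dock: 1G 1P; the warehouse floor: 2G 1P)
7. 1 guard and 1 prisoner → the warehouse floor.  (the loading dock: 0G 0P; the warehouse floor: 3G 2P)

7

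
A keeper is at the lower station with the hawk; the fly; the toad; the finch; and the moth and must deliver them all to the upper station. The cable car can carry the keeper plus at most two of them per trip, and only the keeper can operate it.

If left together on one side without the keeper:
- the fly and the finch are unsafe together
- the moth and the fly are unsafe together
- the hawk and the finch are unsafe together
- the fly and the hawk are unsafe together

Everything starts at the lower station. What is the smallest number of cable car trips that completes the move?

7

Counting alone: the keeper can take at most 2 across per trip to the upper station, so moving all 5 needs at least 3 loaded trips out, with a return between consecutive ones — at least 5 crossings.
The safety rule pushes this higher. Following every safe sequence of crossings, the most of the 5 that can be at the upper station as the cable car arrives there on crossing 5 is 4 — never all 5.
So no plan with fewer than 7 crossings exists, and this one achieves 7:
1. Keeper goes to the upper station with the fly and the hawk.  [the lower station: the finch, the moth, the toad | the upper station: the fly, the hawk]
2. Keeper goes back to the lower station with the hawk.  [the lower station: the finch, the hawk, the moth, the toad | the upper station: the fly]
3. Keeper goes to the upper station with the hawk and the toad.  [the lower station: the finch, the moth | the upper station: the fly, the hawk, the toad]
4. Keeper goes back to the lower station with the hawk.  [the lower station: the finch, the hawk, the moth | the upper station: the fly, the toad]
5. Keeper goes to the upper station with the hawk and the moth.  [the lower station: the finch | the upper station: the fly, the hawk, the moth, the toad]
6. Keeper goes back to the lower station with the fly.  [the lower station: the finch, the fly | the upper station: the hawk, the moth, the toad]
7. Keeper goes to the upper station with the finch and the fly.  [the lower station: — | the upper station: the finch, the fly, the hawk, the moth, the toad]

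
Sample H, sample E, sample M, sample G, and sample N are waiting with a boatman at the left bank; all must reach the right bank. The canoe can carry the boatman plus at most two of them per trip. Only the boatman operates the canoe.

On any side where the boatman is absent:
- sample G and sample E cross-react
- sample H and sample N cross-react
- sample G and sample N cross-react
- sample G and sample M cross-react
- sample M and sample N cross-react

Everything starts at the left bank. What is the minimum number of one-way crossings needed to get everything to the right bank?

Counting alone: the boatman can take at most 2 across per trip to the right bank, so moving all 5 needs at least 3 loaded trips out, with a return between consecutive ones — at least 5 crossings.
The safety rule pushes this higher. Following every safe sequence of crossings, the most of the 5 that can be at the right bank as the canoe arrives there on crossing 5 is 4 — never all 5.
So no plan with fewer than 7 crossings exists, and this one achieves 7:
1. Boatman goes to the right bank with sample G and sample N.  [the left bank: sample E, sample H, sample M | the right bank: sample G, sample N]
2. Boatman goes back to the left bank with sample G.  [the left bank: sample E, sample G, sample H, sample M | the right bank: sample N]
3. Boatman goes to the right bank with sample G and sample H.  [the left bank: sample E, sample M | the right bank: sample G, sample H, sample N]
4. Boatman goes back to the left bank with sample N.  [the left bank: sample E, sample M, sample N | the right bank: sample G, sample H]
5. Boatman goes to the right bank with sample E and sample M.  [the left bank: sample N | the right bank: sample E, sample G, sample H, sample M]
6. Boatman goes back to the left bank with sample G.  [the left bank: sample G, sample N | the right bank: sample E, sample H, sample M]
7. Boatman goes to the right bank with sample G and sample N.  [the left bank: — | the right bank: sample E, sample G, sample H, sample M, sample N]

7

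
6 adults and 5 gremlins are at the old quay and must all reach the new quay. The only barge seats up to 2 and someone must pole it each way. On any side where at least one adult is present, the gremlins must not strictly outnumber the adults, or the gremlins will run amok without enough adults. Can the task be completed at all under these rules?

1. 2 gremlins → the new quay.  (the old quay: 6A 3G; the new quay: 0A 2G)
2. 1 gremlin ← the old quay.  (the old quay: 6A 4G; the new quay: 0A 1G)
3. 2 gremlins → the new quay.  (the old quay: 6A 2G; the new quay: 0A 3G)
4. 1 gremlin ← the old quay.  (the old quay: 6A 3G; the new quay: 0A 2G)
5. 2 adults → the new quay.  (the old quay: 4A 3G; the new quay: 2A 2G)
6. 1 gremlin ← the old quay.  (the old quay: 4A 4G; the new quay: 2A 1G)
7. 1 adult and 1 gremlin → the new quay.  (the old quay: 3A 3G; the new quay: 3A 2G)
8. 1 adult ← the old quay.  (the old quay: 4A 3G; the new quay: 2A 2G)
9. 1 adult and 1 gremlin → the new quay.  (the old quay: 3A 2G; the new quay: 3A 3G)
10. 1 gremlin ← the old quay.  (the old quay: 3A 3G; the new quay: 3A 2G)
11. 1 adult and 1 gremlin → the new quay.  (the old quay: 2A 2G; the new quay: 4A 3G)
12. 1 adult ← the old quay.  (the old quay: 3A 2G; the new quay: 3A 3G)
13. 1 adult and 1 gremlin → the new quay.  (the old quay: 2A 1G; the new quay: 4A 4G)
14. 1 gremlin ← the old quay.  (the old quay: 2A 2G; the new quay: 4A 3G)
15. 1 adult and 1 gremlin → the new quay.  (the old quay: 1A 1G; the new quay: 5A 4G)
16. 1 adult ← the old quay.  (the old quay: 2A 1G; the new quay: 4A 4G)
17. 1 adult and 1 gremlin → the new quay.  (the old quay: 1A 0G; the new quay: 5A 5G)
18. 1 gremlin ← the old quay.  (the old quay: 1A 1G; the new quay: 5A 4G)
19. 1 adult and 1 gremlin → the new quay.  (the old quay: 0A 0G; the new quay: 6A 5G)

Yes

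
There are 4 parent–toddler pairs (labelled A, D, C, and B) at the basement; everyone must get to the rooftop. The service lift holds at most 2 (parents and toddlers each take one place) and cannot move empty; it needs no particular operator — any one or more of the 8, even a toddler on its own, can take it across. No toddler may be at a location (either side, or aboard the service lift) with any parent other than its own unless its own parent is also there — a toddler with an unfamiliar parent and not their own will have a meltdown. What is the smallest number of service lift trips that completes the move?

Following every safe sequence of crossings from the start, the most of the 8 that can be at the rooftop as the service lift arrives there on crossings 1, 3, 5 is 2, 3, 4 respectively; the best ever achieved is 4 of 8.
From crossing 7 on, no configuration arises that was not already reachable earlier: only 44 distinct safe configurations (who is on which side, and where the service lift is) can ever be reached, none of them has everyone across, and every continuation just revisits them. So no valid plan exists.

impossible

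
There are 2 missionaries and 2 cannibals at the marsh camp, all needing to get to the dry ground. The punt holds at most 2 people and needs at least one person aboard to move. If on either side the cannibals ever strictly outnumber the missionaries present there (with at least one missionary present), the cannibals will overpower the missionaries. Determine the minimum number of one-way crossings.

5

Counting alone: each trip to the dry ground takes at most 2 across and each return brings at least 1 back, so after t trips out (and t−1 returns) at most 2t − (t−1) of the 4 are across; that first reaches 4 at t = 3, so at least 5 crossings are needed.
The plan below uses exactly 5 crossings, so it is optimal:
1. 2 cannibals → the dry ground.  (the marsh camp: 2M 0C; the dry ground: 0M 2C)
2. 1 cannibal ← the marsh camp.  (the marsh camp: 2M 1C; the dry ground: 0M 1C)
3. 2 missionaries → the dry ground.  (the marsh camp: 0M 1C; the dry ground: 2M 1C)
4. 1 cannibal ← the marsh camp.  (the marsh camp: 0M 2C; the dry ground: 2M 0C)
5. 2 cannibals → the dry ground.  (the marsh camp: 0M 0C; the dry ground: 2M 2C)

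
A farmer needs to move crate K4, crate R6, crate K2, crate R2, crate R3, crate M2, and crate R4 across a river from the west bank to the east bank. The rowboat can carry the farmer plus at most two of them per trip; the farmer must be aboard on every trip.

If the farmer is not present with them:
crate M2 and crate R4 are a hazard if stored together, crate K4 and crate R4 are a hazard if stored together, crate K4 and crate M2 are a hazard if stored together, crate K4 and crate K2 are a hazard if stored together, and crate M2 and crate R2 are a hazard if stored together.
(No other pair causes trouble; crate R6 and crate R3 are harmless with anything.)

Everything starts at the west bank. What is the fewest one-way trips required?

Counting alone: the farmer can take at most 2 across per trip to the east bank, so moving all 7 needs at least 4 loaded trips out, with a return between consecutive ones — at least 7 crossings.
The safety rule pushes this higher. Following every safe sequence of crossings, the most of the 7 that can be at the east bank as the rowboat arrives there on crossings 7, 9 is 5, 6 respectively — never all 7.
So no plan with fewer than 11 crossings exists, and this one achieves 11:
1. Farmer goes to the east bank with crate K4 and crate M2.
2. Farmer goes back to the west bank with crate K4.
3. Farmer goes to the east bank with crate K4 and crate R6.
4. Farmer goes back to the west bank with crate K4.
5. Farmer goes to the east bank with crate K2 and crate K4.
6. Farmer goes back to the west bank with crate K4.
7. Farmer goes to the east bank with crate K4 and crate R3.
8. Farmer goes back to the west bank with crate K4.
9. Farmer goes to the east bank with crate R2 and crate R4.
10. Farmer goes back to the west bank with crate M2.
11. Farmer goes to the east bank with crate K4 and crate M2.

11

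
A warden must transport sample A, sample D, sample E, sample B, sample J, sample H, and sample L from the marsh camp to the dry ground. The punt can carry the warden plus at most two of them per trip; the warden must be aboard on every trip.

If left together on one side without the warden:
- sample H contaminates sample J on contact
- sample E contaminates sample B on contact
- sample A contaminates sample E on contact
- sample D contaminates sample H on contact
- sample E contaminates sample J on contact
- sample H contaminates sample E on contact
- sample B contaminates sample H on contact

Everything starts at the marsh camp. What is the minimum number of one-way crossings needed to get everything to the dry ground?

Counting alone: the warden can take at most 2 across per trip to the dry ground, so moving all 7 needs at least 4 loaded trips out, with a return between consecutive ones — at least 7 crossings.
The safety rule pushes this higher. Following every safe sequence of crossings, the most of the 7 that can be at the dry ground as the punt arrives there on crossings 7, 9 is 5, 6 respectively — never all 7.
So no plan with fewer than 11 crossings exists, and this one achieves 11:
1. Warden goes to the dry ground with sample E and sample H.
2. Warden goes back to the marsh camp with sample E.
3. Warden goes to the dry ground with sample A and sample E.
4. Warden goes back to the marsh camp with sample E.
5. Warden goes to the dry ground with sample E and sample L.
6. Warden goes back to the marsh camp with sample E.
7. Warden goes to the dry ground with sample B and sample J.
8. Warden goes back to the marsh camp with sample H.
9. Warden goes to the dry ground with sample D and sample E.
10. Warden goes back to the marsh camp with sample E.
11. Warden goes to the dry ground with sample E and sample H.

11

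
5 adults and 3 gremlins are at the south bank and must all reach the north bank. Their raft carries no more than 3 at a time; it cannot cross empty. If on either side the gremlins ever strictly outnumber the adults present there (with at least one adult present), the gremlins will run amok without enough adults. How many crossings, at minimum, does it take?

7

Counting alone: each trip to the north bank takes at most 3 across and each return brings at least 1 back, so after t trips out (and t−1 returns) at most 3t − (t−1) of the 8 are across; that first reaches 8 at t = 4, so at least 7 crossings are needed.
The plan below uses exactly 7 crossings, so it is optimal:
1. 2 gremlins → the north bank.  (the south bank: 5A 1G; the north bank: 0A 2G)
2. 1 gremlin ← the south bank.  (the south bank: 5A 2G; the north bank: 0A 1G)
3. 2 adults and 1 gremlin → the north bank.  (the south bank: 3A 1G; the north bank: 2A 2G)
4. 1 gremlin ← the south bank.  (the south bank: 3A 2G; the north bank: 2A 1G)
5. 1 adult and 2 gremlins → the north bank.  (the south bank: 2A 0G; the north bank: 3A 3G)
6. 1 gremlin ← the south bank.  (the south bank: 2A 1G; the north bank: 3A 2G)
7. 2 adults and 1 gremlin → the north bank.  (the south bank: 0A 0G; the north bank: 5A 3G)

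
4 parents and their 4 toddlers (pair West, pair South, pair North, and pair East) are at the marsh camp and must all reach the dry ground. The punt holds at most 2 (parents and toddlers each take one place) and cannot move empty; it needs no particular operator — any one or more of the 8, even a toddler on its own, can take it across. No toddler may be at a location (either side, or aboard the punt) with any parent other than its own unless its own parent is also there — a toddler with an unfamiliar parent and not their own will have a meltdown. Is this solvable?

Following every safe sequence of crossings from the start, the most of the 8 that can be at the dry ground as the punt arrives there on crossings 1, 3, 5 is 2, 3, 4 respectively; the best ever achieved is 4 of 8.
From crossing 7 on, no configuration arises that was not already reachable earlier: only 44 distinct safe configurations (who is on which side, and where the punt is) can ever be reached, none of them has everyone across, and every continuation just revisits them. So no valid plan exists.

No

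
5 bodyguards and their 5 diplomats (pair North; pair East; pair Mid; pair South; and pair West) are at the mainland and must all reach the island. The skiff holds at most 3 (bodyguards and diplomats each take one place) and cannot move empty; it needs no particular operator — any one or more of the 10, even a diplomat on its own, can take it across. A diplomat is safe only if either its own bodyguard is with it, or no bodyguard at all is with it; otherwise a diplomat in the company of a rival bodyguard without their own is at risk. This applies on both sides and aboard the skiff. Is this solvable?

Yes

1. bodyguard North and diplomat North cross → the island.
2. bodyguard North crosses ← the mainland.
3. diplomat East, diplomat Mid, and diplomat South cross → the island.
4. diplomat North crosses ← the mainland.
5. bodyguard East, bodyguard Mid, and bodyguard South cross → the island.
6. bodyguard East and diplomat East cross ← the mainland.
7. bodyguard East, bodyguard North, and bodyguard West cross → the island.
8. diplomat Mid crosses ← the mainland.
9. diplomat East and diplomat North cross → the island.
10. diplomat North crosses ← the mainland.
11. diplomat Mid, diplomat North, and diplomat West cross → the island.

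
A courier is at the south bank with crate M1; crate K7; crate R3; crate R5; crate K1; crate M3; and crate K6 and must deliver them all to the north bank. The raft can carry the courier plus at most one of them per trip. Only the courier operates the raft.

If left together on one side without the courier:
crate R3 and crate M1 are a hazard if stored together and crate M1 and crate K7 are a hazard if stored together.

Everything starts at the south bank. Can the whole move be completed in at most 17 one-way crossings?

Yes

Yes — this plan uses 15 crossings (≤ 17):
1. Courier goes to the north bank with crate M1.
2. Courier goes back to the south bank alone.
3. Courier goes to the north bank with crate K7.
4. Courier goes back to the south bank with crate M1.
5. Courier goes to the north bank with crate R3.
6. Courier goes back to the south bank alone.
7. Courier goes to the north bank with crate R5.
8. Courier goes back to the south bank alone.
9. Courier goes to the north bank with crate K1.
10. Courier goes back to the south bank alone.
11. Courier goes to the north bank with crate M3.
12. Courier goes back to the south bank alone.
13. Courier goes to the north bank with crate K6.
14. Courier goes back to the south bank alone.
15. Courier goes to the north bank with crate M1.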